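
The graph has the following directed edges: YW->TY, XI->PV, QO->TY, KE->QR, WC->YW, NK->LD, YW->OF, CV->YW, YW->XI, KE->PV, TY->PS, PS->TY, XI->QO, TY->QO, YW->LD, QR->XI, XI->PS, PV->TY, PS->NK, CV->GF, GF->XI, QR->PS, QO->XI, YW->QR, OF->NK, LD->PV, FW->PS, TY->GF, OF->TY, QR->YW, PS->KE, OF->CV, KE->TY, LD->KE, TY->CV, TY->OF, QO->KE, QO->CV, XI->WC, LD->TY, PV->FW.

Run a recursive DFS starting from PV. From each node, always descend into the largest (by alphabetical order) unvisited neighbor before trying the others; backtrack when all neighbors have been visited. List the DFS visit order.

Visit PV
PV → TY
TY → QO
QO → XI
XI → WC
WC → YW
YW → QR
QR → PS
PS → NK
NK → LD
LD → KE
YW → OF
OF → CV
CV → GF
PV → FW

PV, TY, QO, XI, WC, YW, QR, PS, NK, LD, KE, OF, CV, GF, FW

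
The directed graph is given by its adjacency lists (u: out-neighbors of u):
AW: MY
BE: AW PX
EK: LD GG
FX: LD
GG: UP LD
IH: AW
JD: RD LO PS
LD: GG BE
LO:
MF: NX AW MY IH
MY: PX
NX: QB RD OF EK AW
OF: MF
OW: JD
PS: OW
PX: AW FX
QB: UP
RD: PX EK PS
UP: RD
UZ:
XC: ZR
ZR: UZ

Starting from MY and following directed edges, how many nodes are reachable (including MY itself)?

14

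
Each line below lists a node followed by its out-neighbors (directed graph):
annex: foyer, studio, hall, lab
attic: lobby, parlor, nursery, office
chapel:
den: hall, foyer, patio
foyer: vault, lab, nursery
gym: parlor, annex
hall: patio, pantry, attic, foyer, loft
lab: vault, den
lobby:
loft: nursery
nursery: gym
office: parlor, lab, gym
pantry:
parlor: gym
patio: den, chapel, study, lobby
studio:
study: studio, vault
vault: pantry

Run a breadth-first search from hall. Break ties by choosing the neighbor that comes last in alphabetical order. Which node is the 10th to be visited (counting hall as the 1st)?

chapel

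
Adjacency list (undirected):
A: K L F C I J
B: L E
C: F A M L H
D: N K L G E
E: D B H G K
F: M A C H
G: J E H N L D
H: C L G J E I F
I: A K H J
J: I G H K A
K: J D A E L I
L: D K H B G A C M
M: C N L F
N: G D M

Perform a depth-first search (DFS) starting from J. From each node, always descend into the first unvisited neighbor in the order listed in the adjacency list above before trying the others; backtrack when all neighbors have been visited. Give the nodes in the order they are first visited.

J → I → A → K → D → N → G → E → B → L → H → C → F → M

Visit J
J → I
I → A
A → K
K → D
D → N
N → G
G → E
E → B
B → L
L → H
H → C
C → F
F → M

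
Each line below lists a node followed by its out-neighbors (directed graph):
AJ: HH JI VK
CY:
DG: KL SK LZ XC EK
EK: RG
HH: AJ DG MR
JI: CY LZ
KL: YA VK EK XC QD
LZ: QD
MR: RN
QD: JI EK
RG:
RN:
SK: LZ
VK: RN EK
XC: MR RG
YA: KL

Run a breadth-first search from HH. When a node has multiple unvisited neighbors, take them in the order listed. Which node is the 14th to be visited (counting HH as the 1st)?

YA

Visit HH; enqueue AJ, DG, MR → queue [AJ, DG, MR]
Visit AJ; enqueue JI, VK → queue [DG, MR, JI, VK]
Visit DG; enqueue KL, SK, LZ, XC, EK → queue [MR, JI, VK, KL, SK, LZ, XC, EK]
Visit MR; enqueue RN → queue [JI, VK, KL, SK, LZ, XC, EK, RN]
Visit JI; enqueue CY → queue [VK, KL, SK, LZ, XC, EK, RN, CY]
Visit VK → queue [KL, SK, LZ, XC, EK, RN, CY]
Visit KL; enqueue YA, QD → queue [SK, LZ, XC, EK, RN, CY, YA, QD]
Visit SK → queue [LZ, XC, EK, RN, CY, YA, QD]
Visit LZ → queue [XC, EK, RN, CY, YA, QD]
Visit XC; enqueue RG → queue [EK, RN, CY, YA, QD, RG]
Visit EK → queue [RN, CY, YA, QD, RG]
Visit RN → queue [CY, YA, QD, RG]
Visit CY → queue [YA, QD, RG]
Visit YA → queue [QD, RG]
Visit QD → queue [RG]
Visit RG → queue []

Visit order: HH, AJ, DG, MR, JI, VK, KL, SK, LZ, XC, EK, RN, CY, YA, QD, RG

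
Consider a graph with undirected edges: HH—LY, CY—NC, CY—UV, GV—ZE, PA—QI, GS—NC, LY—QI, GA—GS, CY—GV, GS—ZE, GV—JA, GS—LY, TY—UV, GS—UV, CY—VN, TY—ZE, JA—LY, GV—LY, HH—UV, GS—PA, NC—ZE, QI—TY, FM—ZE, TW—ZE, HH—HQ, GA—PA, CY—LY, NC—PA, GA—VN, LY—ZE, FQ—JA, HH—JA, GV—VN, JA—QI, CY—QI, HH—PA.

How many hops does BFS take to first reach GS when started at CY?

2

Level 0: CY
Level 1: GV, LY, NC, QI, UV, VN
Level 2: GA, GS, HH, JA, PA, TY, ZE
Level 3: FM, FQ, HQ, TW
GS first appears at level 2.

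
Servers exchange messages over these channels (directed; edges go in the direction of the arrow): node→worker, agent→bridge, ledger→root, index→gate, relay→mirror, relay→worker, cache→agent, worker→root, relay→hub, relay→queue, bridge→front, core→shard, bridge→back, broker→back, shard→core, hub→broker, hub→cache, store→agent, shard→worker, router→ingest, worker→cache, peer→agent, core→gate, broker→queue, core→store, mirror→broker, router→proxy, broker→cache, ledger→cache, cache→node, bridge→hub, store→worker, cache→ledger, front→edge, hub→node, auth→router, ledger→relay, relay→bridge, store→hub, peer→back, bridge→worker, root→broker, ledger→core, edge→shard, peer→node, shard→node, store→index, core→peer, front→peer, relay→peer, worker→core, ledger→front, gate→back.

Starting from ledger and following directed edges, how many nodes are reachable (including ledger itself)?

21

BFS from ledger visits: ledger, root, relay, front, core, cache, broker, worker, queue, peer, mirror, hub, bridge, edge, store, shard, gate, node, agent, back, index
Reachable nodes: 21 of 25 total.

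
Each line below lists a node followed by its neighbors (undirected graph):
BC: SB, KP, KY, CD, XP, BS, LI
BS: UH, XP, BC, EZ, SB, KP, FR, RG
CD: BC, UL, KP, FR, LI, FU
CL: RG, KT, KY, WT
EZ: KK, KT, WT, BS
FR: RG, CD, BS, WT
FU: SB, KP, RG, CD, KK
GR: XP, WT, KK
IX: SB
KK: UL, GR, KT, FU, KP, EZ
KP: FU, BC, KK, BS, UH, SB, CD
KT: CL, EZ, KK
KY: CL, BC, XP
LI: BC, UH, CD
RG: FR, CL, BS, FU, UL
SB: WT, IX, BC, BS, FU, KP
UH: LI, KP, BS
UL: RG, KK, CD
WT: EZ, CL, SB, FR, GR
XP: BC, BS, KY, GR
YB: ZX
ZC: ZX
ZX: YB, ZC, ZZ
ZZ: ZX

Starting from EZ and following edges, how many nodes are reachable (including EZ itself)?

BFS from EZ visits: EZ, KK, KT, WT, BS, UL, GR, FU, KP, CL, SB, FR, UH, XP, BC, RG, CD, KY, IX, LI
Reachable nodes: 20 of 24 total.

20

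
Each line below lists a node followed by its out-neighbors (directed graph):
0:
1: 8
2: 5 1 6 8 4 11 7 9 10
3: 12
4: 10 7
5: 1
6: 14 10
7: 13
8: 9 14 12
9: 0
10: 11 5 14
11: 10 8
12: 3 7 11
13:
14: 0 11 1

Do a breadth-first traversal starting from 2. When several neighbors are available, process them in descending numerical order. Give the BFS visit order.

Visit 2; enqueue 11, 10, 9, 8, 7, 6, 5, 4, 1 → queue [11, 10, 9, 8, 7, 6, 5, 4, 1]
Visit 11 → queue [10, 9, 8, 7, 6, 5, 4, 1]
Visit 10; enqueue 14 → queue [9, 8, 7, 6, 5, 4, 1, 14]
Visit 9; enqueue 0 → queue [8, 7, 6, 5, 4, 1, 14, 0]
Visit 8; enqueue 12 → queue [7, 6, 5, 4, 1, 14, 0, 12]
Visit 7; enqueue 13 → queue [6, 5, 4, 1, 14, 0, 12, 13]
Visit 6 → queue [5, 4, 1, 14, 0, 12, 13]
Visit 5 → queue [4, 1, 14, 0, 12, 13]
Visit 4 → queue [1, 14, 0, 12, 13]
Visit 1 → queue [14, 0, 12, 13]
Visit 14 → queue [0, 12, 13]
Visit 0 → queue [12, 13]
Visit 12; enqueue 3 → queue [13, 3]
Visit 13 → queue [3]
Visit 3 → queue []

2 → 11 → 10 → 9 → 8 → 7 → 6 → 5 → 4 → 1 → 14 → 0 → 12 → 13 → 3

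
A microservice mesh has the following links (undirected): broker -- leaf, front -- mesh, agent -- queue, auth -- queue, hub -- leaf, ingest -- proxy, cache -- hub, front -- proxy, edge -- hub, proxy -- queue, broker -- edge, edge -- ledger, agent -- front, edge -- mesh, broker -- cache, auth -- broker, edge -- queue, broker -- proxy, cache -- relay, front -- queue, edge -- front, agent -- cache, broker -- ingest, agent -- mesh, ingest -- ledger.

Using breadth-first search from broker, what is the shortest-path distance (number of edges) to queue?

Level 0: broker
Level 1: auth, cache, edge, ingest, leaf, proxy
Level 2: agent, front, hub, ledger, mesh, queue, relay
queue first appears at level 2.

2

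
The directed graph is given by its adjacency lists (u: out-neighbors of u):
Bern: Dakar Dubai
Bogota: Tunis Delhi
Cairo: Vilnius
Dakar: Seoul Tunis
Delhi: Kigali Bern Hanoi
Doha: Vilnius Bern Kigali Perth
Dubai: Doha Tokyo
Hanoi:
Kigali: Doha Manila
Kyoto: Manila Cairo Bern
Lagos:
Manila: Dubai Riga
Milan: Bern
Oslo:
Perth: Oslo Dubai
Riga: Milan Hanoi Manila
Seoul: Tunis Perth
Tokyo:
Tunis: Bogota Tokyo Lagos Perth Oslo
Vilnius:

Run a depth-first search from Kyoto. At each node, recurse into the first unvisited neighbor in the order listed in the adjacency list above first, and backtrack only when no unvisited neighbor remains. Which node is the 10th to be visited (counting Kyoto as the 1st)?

Visit Kyoto
Kyoto → Manila
Manila → Dubai
Dubai → Doha
Doha → Vilnius
Doha → Bern
Bern → Dakar
Dakar → Seoul
Seoul → Tunis
Tunis → Bogota
Bogota → Delhi
Delhi → Kigali
Delhi → Hanoi
Tunis → Tokyo
Tunis → Lagos
Tunis → Perth
Perth → Oslo
Manila → Riga
Riga → Milan
Kyoto → Cairo

Visit order: Kyoto, Manila, Dubai, Doha, Vilnius, Bern, Dakar, Seoul, Tunis, Bogota, Delhi, Kigali, Hanoi, Tokyo, Lagos, Perth, Oslo, Riga, Milan, Cairo

Bogota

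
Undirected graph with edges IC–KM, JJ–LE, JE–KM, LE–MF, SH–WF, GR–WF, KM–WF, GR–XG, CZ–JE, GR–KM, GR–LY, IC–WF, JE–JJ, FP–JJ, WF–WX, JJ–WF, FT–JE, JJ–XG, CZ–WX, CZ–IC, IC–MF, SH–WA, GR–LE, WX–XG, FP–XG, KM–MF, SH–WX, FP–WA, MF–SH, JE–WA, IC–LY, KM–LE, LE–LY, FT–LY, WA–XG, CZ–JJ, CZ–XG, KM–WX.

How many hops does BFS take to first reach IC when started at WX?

Level 0: WX
Level 1: CZ, KM, SH, WF, XG
Level 2: FP, GR, IC, JE, JJ, LE, MF, WA
Level 3: FT, LY
IC first appears at level 2.

2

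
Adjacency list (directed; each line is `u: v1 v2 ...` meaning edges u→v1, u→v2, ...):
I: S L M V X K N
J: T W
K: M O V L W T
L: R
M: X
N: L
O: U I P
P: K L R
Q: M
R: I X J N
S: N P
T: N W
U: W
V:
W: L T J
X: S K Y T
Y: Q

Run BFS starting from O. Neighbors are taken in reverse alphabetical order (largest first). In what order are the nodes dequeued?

Visit O; enqueue U, P, I → queue [U, P, I]
Visit U; enqueue W → queue [P, I, W]
Visit P; enqueue R, L, K → queue [I, W, R, L, K]
Visit I; enqueue X, V, S, N, M → queue [W, R, L, K, X, V, S, N, M]
Visit W; enqueue T, J → queue [R, L, K, X, V, S, N, M, T, J]
Visit R → queue [L, K, X, V, S, N, M, T, J]
Visit L → queue [K, X, V, S, N, M, T, J]
Visit K → queue [X, V, S, N, M, T, J]
Visit X; enqueue Y → queue [V, S, N, M, T, J, Y]
Visit V → queue [S, N, M, T, J, Y]
Visit S → queue [N, M, T, J, Y]
Visit N → queue [M, T, J, Y]
Visit M → queue [T, J, Y]
Visit T → queue [J, Y]
Visit J → queue [Y]
Visit Y; enqueue Q → queue [Q]
Visit Q → queue []

O → U → P → I → W → R → L → K → X → V → S → N → M → T → J → Y → Q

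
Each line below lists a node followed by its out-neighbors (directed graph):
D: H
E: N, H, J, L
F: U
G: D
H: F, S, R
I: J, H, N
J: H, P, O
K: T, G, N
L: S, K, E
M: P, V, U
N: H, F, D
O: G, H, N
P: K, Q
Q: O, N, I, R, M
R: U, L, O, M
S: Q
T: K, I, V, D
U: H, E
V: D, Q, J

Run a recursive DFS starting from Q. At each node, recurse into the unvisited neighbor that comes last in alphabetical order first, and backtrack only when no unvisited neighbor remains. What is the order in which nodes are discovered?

Visit Q
Q → R
R → U
U → H
H → S
H → F
U → E
E → N
N → D
E → L
L → K
K → T
T → V
V → J
J → P
J → O
O → G
T → I
R → M

Q -> R -> U -> H -> S -> F -> E -> N -> D -> L -> K -> T -> V -> J -> P -> O -> G -> I -> M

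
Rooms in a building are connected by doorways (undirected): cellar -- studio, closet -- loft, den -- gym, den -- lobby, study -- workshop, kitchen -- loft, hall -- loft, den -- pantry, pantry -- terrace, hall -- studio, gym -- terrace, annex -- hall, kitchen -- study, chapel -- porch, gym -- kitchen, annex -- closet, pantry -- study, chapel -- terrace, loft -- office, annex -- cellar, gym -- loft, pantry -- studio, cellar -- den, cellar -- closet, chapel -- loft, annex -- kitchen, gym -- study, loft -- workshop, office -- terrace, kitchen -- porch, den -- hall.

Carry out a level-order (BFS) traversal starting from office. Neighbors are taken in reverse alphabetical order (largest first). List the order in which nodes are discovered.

office terrace loft pantry gym chapel workshop kitchen hall closet study studio den porch annex cellar lobby

Visit office; enqueue terrace, loft → queue [terrace, loft]
Visit terrace; enqueue pantry, gym, chapel → queue [loft, pantry, gym, chapel]
Visit loft; enqueue workshop, kitchen, hall, closet → queue [pantry, gym, chapel, workshop, kitchen, hall, closet]
Visit pantry; enqueue study, studio, den → queue [gym, chapel, workshop, kitchen, hall, closet, study, studio, den]
Visit gym → queue [chapel, workshop, kitchen, hall, closet, study, studio, den]
Visit chapel; enqueue porch → queue [workshop, kitchen, hall, closet, study, studio, den, porch]
Visit workshop → queue [kitchen, hall, closet, study, studio, den, porch]
Visit kitchen; enqueue annex → queue [hall, closet, study, studio, den, porch, annex]
Visit hall → queue [closet, study, studio, den, porch, annex]
Visit closet; enqueue cellar → queue [study, studio, den, porch, annex, cellar]
Visit study → queue [studio, den, porch, annex, cellar]
Visit studio → queue [den, porch, annex, cellar]
Visit den; enqueue lobby → queue [porch, annex, cellar, lobby]
Visit porch → queue [annex, cellar, lobby]
Visit annex → queue [cellar, lobby]
Visit cellar → queue [lobby]
Visit lobby → queue []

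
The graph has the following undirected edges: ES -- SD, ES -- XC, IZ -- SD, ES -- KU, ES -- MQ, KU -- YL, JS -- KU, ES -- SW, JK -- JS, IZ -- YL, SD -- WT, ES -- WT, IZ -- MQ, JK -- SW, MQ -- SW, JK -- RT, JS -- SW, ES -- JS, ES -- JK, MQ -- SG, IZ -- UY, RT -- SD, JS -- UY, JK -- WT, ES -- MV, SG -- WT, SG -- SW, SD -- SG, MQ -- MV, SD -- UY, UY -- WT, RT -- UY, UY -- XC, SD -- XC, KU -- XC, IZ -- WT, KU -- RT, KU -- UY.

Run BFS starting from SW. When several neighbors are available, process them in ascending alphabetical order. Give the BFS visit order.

SW -> ES -> JK -> JS -> MQ -> SG -> KU -> MV -> SD -> WT -> XC -> RT -> UY -> IZ -> YL

Visit SW; enqueue ES, JK, JS, MQ, SG → queue [ES, JK, JS, MQ, SG]
Visit ES; enqueue KU, MV, SD, WT, XC → queue [JK, JS, MQ, SG, KU, MV, SD, WT, XC]
Visit JK; enqueue RT → queue [JS, MQ, SG, KU, MV, SD, WT, XC, RT]
Visit JS; enqueue UY → queue [MQ, SG, KU, MV, SD, WT, XC, RT, UY]
Visit MQ; enqueue IZ → queue [SG, KU, MV, SD, WT, XC, RT, UY, IZ]
Visit SG → queue [KU, MV, SD, WT, XC, RT, UY, IZ]
Visit KU; enqueue YL → queue [MV, SD, WT, XC, RT, UY, IZ, YL]
Visit MV → queue [SD, WT, XC, RT, UY, IZ, YL]
Visit SD → queue [WT, XC, RT, UY, IZ, YL]
Visit WT → queue [XC, RT, UY, IZ, YL]
Visit XC → queue [RT, UY, IZ, YL]
Visit RT → queue [UY, IZ, YL]
Visit UY → queue [IZ, YL]
Visit IZ → queue [YL]
Visit YL → queue []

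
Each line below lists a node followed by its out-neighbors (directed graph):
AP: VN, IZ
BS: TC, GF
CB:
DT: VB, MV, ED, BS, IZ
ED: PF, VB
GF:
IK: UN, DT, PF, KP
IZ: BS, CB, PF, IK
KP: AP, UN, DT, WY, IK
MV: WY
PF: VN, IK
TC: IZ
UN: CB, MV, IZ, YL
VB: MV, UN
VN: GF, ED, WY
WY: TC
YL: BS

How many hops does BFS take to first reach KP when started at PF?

2

Level 0: PF
Level 1: IK, VN
Level 2: DT, ED, GF, KP, UN, WY
Level 3: AP, BS, CB, IZ, MV, TC, VB, YL
KP first appears at level 2.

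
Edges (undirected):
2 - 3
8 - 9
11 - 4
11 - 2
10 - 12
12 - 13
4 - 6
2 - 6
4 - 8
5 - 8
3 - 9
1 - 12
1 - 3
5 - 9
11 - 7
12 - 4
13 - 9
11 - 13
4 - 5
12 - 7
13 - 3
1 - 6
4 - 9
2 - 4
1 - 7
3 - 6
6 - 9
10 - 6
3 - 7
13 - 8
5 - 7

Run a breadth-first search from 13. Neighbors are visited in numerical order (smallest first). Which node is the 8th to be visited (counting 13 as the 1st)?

Visit 13; enqueue 3, 8, 9, 11, 12 → queue [3, 8, 9, 11, 12]
Visit 3; enqueue 1, 2, 6, 7 → queue [8, 9, 11, 12, 1, 2, 6, 7]
Visit 8; enqueue 4, 5 → queue [9, 11, 12, 1, 2, 6, 7, 4, 5]
Visit 9 → queue [11, 12, 1, 2, 6, 7, 4, 5]
Visit 11 → queue [12, 1, 2, 6, 7, 4, 5]
Visit 12; enqueue 10 → queue [1, 2, 6, 7, 4, 5, 10]
Visit 1 → queue [2, 6, 7, 4, 5, 10]
Visit 2 → queue [6, 7, 4, 5, 10]
Visit 6 → queue [7, 4, 5, 10]
Visit 7 → queue [4, 5, 10]
Visit 4 → queue [5, 10]
Visit 5 → queue [10]
Visit 10 → queue []

Visit order: 13, 3, 8, 9, 11, 12, 1, 2, 6, 7, 4, 5, 10

2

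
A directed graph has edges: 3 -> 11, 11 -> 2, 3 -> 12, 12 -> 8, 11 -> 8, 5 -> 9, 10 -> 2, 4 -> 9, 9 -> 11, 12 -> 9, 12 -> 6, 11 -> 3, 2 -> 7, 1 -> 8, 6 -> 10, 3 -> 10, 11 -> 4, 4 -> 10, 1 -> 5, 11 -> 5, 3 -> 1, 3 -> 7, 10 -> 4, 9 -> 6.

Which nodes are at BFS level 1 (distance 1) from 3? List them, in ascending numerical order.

Level 0: 3
Level 1: 1, 7, 10, 11, 12
Level 2: 2, 4, 5, 6, 8, 9

1, 7, 10, 11, 12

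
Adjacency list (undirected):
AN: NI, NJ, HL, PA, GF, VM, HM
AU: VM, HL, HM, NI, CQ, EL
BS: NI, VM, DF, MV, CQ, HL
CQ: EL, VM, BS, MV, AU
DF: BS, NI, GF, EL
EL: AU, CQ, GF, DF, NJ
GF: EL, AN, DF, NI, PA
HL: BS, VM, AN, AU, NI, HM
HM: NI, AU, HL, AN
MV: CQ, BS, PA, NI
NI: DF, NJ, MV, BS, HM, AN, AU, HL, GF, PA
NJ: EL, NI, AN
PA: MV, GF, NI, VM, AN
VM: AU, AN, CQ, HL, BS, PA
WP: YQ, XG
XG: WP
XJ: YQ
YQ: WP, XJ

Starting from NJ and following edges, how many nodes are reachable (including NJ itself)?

BFS from NJ visits: NJ, EL, NI, AN, AU, CQ, GF, DF, MV, BS, HM, HL, PA, VM
Reachable nodes: 14 of 18 total.

14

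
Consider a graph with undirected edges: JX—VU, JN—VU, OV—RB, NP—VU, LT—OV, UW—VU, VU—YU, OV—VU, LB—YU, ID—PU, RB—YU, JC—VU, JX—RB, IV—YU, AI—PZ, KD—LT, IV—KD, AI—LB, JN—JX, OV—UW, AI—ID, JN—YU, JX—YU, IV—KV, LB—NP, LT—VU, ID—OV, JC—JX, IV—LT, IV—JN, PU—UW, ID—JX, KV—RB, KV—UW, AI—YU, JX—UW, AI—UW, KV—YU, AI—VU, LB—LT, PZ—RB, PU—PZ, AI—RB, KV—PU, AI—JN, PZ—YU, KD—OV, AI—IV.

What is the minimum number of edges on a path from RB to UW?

Level 0: RB
Level 1: AI, JX, KV, OV, PZ, YU
Level 2: ID, IV, JC, JN, KD, LB, LT, PU, UW, VU
Level 3: NP
UW first appears at level 2.

2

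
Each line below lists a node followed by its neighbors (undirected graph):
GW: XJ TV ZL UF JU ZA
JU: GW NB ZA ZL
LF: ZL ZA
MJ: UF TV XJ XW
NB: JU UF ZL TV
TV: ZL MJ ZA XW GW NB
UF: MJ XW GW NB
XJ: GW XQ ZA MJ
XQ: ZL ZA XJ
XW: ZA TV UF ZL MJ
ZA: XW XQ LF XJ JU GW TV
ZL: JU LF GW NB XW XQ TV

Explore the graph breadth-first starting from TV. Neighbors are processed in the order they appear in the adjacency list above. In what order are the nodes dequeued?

TV ZL MJ ZA XW GW NB JU LF XQ UF XJ

Visit TV; enqueue ZL, MJ, ZA, XW, GW, NB → queue [ZL, MJ, ZA, XW, GW, NB]
Visit ZL; enqueue JU, LF, XQ → queue [MJ, ZA, XW, GW, NB, JU, LF, XQ]
Visit MJ; enqueue UF, XJ → queue [ZA, XW, GW, NB, JU, LF, XQ, UF, XJ]
Visit ZA → queue [XW, GW, NB, JU, LF, XQ, UF, XJ]
Visit XW → queue [GW, NB, JU, LF, XQ, UF, XJ]
Visit GW → queue [NB, JU, LF, XQ, UF, XJ]
Visit NB → queue [JU, LF, XQ, UF, XJ]
Visit JU → queue [LF, XQ, UF, XJ]
Visit LF → queue [XQ, UF, XJ]
Visit XQ → queue [UF, XJ]
Visit UF → queue [XJ]
Visit XJ → queue []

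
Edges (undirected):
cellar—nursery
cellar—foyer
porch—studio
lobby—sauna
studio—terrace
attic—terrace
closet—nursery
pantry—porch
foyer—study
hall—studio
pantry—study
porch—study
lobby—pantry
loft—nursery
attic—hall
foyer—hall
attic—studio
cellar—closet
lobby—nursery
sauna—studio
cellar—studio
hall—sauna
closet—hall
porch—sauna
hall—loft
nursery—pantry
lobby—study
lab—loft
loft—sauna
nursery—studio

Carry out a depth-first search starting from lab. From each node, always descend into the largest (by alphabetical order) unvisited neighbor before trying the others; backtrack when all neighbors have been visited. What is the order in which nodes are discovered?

lab → loft → sauna → studio → terrace → attic → hall → foyer → study → porch → pantry → nursery → lobby → closet → cellar

Visit lab
lab → loft
loft → sauna
sauna → studio
studio → terrace
terrace → attic
attic → hall
hall → foyer
foyer → study
study → porch
porch → pantry
pantry → nursery
nursery → lobby
nursery → closet
closet → cellar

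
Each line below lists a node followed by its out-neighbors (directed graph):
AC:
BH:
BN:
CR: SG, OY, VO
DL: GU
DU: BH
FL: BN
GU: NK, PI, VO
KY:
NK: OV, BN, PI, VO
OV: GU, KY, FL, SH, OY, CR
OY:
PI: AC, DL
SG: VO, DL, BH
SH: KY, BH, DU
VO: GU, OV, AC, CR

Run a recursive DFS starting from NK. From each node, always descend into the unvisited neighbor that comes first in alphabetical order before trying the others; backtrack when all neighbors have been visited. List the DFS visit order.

NK -> BN -> OV -> CR -> OY -> SG -> BH -> DL -> GU -> PI -> AC -> VO -> FL -> KY -> SH -> DU

Visit NK
NK → BN
NK → OV
OV → CR
CR → OY
CR → SG
SG → BH
SG → DL
DL → GU
GU → PI
PI → AC
GU → VO
OV → FL
OV → KY
OV → SH
SH → DU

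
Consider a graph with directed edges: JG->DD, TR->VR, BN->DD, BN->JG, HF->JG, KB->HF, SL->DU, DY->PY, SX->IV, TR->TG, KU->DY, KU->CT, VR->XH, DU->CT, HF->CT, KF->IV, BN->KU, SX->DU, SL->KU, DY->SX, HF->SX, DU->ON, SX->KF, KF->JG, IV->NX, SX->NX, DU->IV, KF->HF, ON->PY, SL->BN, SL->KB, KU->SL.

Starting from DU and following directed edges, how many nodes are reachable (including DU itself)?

BFS from DU visits: DU, CT, IV, ON, NX, PY
Reachable nodes: 6 of 20 total.

6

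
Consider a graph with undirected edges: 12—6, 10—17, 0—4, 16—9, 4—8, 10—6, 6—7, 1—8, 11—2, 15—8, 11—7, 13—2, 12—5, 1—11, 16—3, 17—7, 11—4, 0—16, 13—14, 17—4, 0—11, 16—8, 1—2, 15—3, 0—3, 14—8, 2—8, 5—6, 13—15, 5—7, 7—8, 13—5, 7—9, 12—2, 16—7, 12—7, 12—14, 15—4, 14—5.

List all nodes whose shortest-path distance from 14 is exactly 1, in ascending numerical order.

Level 0: 14
Level 1: 5, 8, 12, 13
Level 2: 1, 2, 4, 6, 7, 15, 16
Level 3: 0, 3, 9, 10, 11, 17

5, 8, 12, 13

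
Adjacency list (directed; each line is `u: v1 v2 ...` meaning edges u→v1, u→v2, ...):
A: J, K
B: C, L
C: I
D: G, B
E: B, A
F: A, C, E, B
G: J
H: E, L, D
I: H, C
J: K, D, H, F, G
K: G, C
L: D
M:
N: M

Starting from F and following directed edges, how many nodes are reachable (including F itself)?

BFS from F visits: F, A, C, E, B, J, K, I, L, D, H, G
Reachable nodes: 12 of 14 total.

12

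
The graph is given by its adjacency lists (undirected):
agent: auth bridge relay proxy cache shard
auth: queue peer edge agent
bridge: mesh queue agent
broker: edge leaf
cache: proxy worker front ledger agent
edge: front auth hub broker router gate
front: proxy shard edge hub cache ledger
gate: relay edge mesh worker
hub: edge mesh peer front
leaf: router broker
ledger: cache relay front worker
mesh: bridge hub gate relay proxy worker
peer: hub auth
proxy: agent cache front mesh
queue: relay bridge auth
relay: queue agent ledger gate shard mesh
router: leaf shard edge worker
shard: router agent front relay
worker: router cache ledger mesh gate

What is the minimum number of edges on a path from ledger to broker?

3

Level 0: ledger
Level 1: cache, front, relay, worker
Level 2: agent, edge, gate, hub, mesh, proxy, queue, router, shard
Level 3: auth, bridge, broker, leaf, peer
broker first appears at level 3.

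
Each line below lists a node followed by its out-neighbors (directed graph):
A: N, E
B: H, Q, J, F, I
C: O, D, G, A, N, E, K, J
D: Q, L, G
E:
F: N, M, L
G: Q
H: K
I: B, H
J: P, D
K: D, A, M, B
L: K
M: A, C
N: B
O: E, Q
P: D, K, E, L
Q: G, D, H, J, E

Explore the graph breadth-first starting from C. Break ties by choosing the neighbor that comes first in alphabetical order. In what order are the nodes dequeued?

C -> A -> D -> E -> G -> J -> K -> N -> O -> L -> Q -> P -> B -> M -> H -> F -> I

Visit C; enqueue A, D, E, G, J, K, N, O → queue [A, D, E, G, J, K, N, O]
Visit A → queue [D, E, G, J, K, N, O]
Visit D; enqueue L, Q → queue [E, G, J, K, N, O, L, Q]
Visit E → queue [G, J, K, N, O, L, Q]
Visit G → queue [J, K, N, O, L, Q]
Visit J; enqueue P → queue [K, N, O, L, Q, P]
Visit K; enqueue B, M → queue [N, O, L, Q, P, B, M]
Visit N → queue [O, L, Q, P, B, M]
Visit O → queue [L, Q, P, B, M]
Visit L → queue [Q, P, B, M]
Visit Q; enqueue H → queue [P, B, M, H]
Visit P → queue [B, M, H]
Visit B; enqueue F, I → queue [M, H, F, I]
Visit M → queue [H, F, I]
Visit H → queue [F, I]
Visit F → queue [I]
Visit I → queue []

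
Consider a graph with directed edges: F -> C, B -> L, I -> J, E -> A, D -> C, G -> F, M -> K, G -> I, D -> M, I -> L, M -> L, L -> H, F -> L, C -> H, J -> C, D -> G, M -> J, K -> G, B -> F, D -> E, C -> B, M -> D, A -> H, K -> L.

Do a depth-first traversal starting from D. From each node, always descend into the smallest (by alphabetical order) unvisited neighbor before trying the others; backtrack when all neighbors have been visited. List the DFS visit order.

Visit D
D → C
C → B
B → F
F → L
L → H
D → E
E → A
D → G
G → I
I → J
D → M
M → K

D, C, B, F, L, H, E, A, G, I, J, M, K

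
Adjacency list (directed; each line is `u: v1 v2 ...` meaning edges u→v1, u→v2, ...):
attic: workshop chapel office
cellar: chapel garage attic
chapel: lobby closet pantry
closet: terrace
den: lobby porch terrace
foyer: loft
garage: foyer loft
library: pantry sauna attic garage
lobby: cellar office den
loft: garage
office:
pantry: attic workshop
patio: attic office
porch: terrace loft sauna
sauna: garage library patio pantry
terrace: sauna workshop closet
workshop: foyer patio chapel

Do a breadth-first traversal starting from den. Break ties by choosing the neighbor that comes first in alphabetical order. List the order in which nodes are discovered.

Visit den; enqueue lobby, porch, terrace → queue [lobby, porch, terrace]
Visit lobby; enqueue cellar, office → queue [porch, terrace, cellar, office]
Visit porch; enqueue loft, sauna → queue [terrace, cellar, office, loft, sauna]
Visit terrace; enqueue closet, workshop → queue [cellar, office, loft, sauna, closet, workshop]
Visit cellar; enqueue attic, chapel, garage → queue [office, loft, sauna, closet, workshop, attic, chapel, garage]
Visit office → queue [loft, sauna, closet, workshop, attic, chapel, garage]
Visit loft → queue [sauna, closet, workshop, attic, chapel, garage]
Visit sauna; enqueue library, pantry, patio → queue [closet, workshop, attic, chapel, garage, library, pantry, patio]
Visit closet → queue [workshop, attic, chapel, garage, library, pantry, patio]
Visit workshop; enqueue foyer → queue [attic, chapel, garage, library, pantry, patio, foyer]
Visit attic → queue [chapel, garage, library, pantry, patio, foyer]
Visit chapel → queue [garage, library, pantry, patio, foyer]
Visit garage → queue [library, pantry, patio, foyer]
Visit library → queue [pantry, patio, foyer]
Visit pantry → queue [patio, foyer]
Visit patio → queue [foyer]
Visit foyer → queue []

den, lobby, porch, terrace, cellar, office, loft, sauna, closet, workshop, attic, chapel, garage, library, pantry, patio, foyer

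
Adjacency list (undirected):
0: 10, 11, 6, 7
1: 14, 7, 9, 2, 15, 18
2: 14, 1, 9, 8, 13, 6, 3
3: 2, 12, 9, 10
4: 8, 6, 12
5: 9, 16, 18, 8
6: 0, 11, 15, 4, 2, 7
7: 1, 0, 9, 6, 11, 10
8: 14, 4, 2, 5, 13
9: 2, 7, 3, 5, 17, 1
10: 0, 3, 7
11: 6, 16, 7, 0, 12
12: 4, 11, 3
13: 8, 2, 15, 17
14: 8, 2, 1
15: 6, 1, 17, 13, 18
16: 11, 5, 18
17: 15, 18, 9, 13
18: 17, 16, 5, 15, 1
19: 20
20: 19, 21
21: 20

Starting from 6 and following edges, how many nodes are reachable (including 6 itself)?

19

BFS from 6 visits: 6, 0, 11, 15, 4, 2, 7, 10, 16, 12, 1, 17, 13, 18, 8, 14, 9, 3, 5
Reachable nodes: 19 of 22 total.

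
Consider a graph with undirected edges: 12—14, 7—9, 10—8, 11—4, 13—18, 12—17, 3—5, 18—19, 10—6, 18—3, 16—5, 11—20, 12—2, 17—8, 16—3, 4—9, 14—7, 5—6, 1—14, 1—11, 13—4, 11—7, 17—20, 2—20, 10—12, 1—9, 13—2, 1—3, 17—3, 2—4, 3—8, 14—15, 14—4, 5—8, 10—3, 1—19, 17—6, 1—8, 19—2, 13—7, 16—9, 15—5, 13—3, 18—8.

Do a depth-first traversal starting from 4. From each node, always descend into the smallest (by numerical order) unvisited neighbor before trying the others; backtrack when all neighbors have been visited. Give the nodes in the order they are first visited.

4 → 2 → 12 → 10 → 3 → 1 → 8 → 5 → 6 → 17 → 20 → 11 → 7 → 9 → 16 → 13 → 18 → 19 → 14 → 15

Visit 4
4 → 2
2 → 12
12 → 10
10 → 3
3 → 1
1 → 8
8 → 5
5 → 6
6 → 17
17 → 20
20 → 11
11 → 7
7 → 9
9 → 16
7 → 13
13 → 18
18 → 19
7 → 14
14 → 15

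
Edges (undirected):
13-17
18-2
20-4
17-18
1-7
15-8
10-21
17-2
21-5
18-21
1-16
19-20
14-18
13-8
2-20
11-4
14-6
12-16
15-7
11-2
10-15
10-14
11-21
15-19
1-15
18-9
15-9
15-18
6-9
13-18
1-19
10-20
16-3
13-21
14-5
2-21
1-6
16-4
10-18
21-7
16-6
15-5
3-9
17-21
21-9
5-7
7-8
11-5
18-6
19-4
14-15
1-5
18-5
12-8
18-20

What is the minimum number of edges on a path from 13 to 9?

Level 0: 13
Level 1: 8, 17, 18, 21
Level 2: 2, 5, 6, 7, 9, 10, 11, 12, 14, 15, 20
Level 3: 1, 3, 4, 16, 19
9 first appears at level 2.

2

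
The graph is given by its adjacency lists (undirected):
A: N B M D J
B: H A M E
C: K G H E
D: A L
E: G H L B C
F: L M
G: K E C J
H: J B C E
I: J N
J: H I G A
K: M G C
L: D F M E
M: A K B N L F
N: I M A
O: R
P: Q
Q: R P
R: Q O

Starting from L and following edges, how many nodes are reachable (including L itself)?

14

BFS from L visits: L, D, F, M, E, A, K, B, N, G, H, C, J, I
Reachable nodes: 14 of 18 total.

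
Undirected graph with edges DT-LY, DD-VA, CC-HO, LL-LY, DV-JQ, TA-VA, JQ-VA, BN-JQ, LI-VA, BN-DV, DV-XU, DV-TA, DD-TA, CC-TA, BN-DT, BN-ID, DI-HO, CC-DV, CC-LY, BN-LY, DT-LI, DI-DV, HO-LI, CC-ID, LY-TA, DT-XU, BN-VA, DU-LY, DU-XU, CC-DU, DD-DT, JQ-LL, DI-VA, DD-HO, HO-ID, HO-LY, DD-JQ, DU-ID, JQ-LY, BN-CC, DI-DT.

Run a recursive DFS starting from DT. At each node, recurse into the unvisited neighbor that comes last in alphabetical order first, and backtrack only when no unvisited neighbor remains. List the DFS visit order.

Visit DT
DT → XU
XU → DV
DV → TA
TA → VA
VA → LI
LI → HO
HO → LY
LY → LL
LL → JQ
JQ → DD
JQ → BN
BN → ID
ID → DU
DU → CC
HO → DI

DT -> XU -> DV -> TA -> VA -> LI -> HO -> LY -> LL -> JQ -> DD -> BN -> ID -> DU -> CC -> DI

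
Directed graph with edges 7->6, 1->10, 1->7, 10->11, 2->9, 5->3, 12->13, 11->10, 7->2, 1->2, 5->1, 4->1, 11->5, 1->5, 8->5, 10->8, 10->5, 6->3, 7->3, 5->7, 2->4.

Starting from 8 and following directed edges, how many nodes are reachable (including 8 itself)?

11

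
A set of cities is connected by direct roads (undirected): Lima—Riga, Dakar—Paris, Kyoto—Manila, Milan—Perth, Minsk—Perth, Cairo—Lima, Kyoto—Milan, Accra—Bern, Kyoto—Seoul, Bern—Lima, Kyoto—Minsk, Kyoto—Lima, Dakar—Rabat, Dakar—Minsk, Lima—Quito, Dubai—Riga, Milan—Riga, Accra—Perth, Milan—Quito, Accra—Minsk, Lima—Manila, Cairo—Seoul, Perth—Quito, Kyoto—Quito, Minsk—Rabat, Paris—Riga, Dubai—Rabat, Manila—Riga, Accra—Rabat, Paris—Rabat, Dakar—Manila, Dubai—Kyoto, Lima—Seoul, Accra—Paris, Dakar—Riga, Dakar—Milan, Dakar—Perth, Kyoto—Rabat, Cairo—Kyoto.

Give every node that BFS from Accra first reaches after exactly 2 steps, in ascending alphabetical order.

Level 0: Accra
Level 1: Bern, Minsk, Paris, Perth, Rabat
Level 2: Dakar, Dubai, Kyoto, Lima, Milan, Quito, Riga
Level 3: Cairo, Manila, Seoul

Dakar, Dubai, Kyoto, Lima, Milan, Quito, Riga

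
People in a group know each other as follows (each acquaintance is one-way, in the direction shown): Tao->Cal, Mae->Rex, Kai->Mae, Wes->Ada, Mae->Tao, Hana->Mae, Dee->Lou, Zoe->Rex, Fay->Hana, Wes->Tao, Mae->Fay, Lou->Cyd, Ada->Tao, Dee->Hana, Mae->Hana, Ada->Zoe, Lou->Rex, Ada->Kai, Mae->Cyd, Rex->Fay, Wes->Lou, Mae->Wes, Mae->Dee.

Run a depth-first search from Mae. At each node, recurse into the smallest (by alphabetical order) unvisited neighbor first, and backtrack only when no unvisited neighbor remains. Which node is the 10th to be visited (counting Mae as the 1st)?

Wes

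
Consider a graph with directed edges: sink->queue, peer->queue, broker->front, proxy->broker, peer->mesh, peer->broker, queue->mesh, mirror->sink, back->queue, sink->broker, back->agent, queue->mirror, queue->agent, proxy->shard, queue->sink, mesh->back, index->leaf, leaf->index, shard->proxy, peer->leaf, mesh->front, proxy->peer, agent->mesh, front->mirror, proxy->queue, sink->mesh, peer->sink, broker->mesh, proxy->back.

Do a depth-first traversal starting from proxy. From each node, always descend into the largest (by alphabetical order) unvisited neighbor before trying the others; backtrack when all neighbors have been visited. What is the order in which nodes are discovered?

Visit proxy
proxy → shard
proxy → queue
queue → sink
sink → mesh
mesh → front
front → mirror
mesh → back
back → agent
sink → broker
proxy → peer
peer → leaf
leaf → index

proxy, shard, queue, sink, mesh, front, mirror, back, agent, broker, peer, leaf, index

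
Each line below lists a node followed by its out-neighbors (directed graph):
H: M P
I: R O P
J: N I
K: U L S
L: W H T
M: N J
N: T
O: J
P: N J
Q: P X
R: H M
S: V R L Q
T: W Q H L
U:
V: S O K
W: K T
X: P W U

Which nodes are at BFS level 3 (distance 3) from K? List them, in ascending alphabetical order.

M, O, P, X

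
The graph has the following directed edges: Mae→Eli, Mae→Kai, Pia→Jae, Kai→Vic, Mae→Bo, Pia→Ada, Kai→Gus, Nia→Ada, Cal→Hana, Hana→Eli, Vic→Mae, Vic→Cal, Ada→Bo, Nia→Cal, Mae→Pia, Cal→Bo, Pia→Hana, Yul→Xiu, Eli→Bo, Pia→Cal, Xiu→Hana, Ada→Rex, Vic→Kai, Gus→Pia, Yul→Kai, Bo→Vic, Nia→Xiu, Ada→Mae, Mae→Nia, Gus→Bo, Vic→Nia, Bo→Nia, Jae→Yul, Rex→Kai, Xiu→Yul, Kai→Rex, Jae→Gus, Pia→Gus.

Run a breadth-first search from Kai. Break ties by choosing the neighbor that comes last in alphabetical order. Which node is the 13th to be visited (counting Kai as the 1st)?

Visit Kai; enqueue Vic, Rex, Gus → queue [Vic, Rex, Gus]
Visit Vic; enqueue Nia, Mae, Cal → queue [Rex, Gus, Nia, Mae, Cal]
Visit Rex → queue [Gus, Nia, Mae, Cal]
Visit Gus; enqueue Pia, Bo → queue [Nia, Mae, Cal, Pia, Bo]
Visit Nia; enqueue Xiu, Ada → queue [Mae, Cal, Pia, Bo, Xiu, Ada]
Visit Mae; enqueue Eli → queue [Cal, Pia, Bo, Xiu, Ada, Eli]
Visit Cal; enqueue Hana → queue [Pia, Bo, Xiu, Ada, Eli, Hana]
Visit Pia; enqueue Jae → queue [Bo, Xiu, Ada, Eli, Hana, Jae]
Visit Bo → queue [Xiu, Ada, Eli, Hana, Jae]
Visit Xiu; enqueue Yul → queue [Ada, Eli, Hana, Jae, Yul]
Visit Ada → queue [Eli, Hana, Jae, Yul]
Visit Eli → queue [Hana, Jae, Yul]
Visit Hana → queue [Jae, Yul]
Visit Jae → queue [Yul]
Visit Yul → queue []

Visit order: Kai, Vic, Rex, Gus, Nia, Mae, Cal, Pia, Bo, Xiu, Ada, Eli, Hana, Jae, Yul

Hana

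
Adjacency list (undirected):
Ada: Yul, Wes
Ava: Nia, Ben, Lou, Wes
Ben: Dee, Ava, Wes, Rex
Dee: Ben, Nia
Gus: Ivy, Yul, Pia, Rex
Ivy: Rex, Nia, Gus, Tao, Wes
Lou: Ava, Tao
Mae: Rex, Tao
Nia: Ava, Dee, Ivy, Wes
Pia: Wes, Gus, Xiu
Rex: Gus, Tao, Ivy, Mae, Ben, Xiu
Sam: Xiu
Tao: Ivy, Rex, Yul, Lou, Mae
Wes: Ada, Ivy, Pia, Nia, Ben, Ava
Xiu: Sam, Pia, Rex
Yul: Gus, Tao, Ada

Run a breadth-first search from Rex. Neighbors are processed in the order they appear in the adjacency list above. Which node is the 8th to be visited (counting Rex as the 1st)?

Visit Rex; enqueue Gus, Tao, Ivy, Mae, Ben, Xiu → queue [Gus, Tao, Ivy, Mae, Ben, Xiu]
Visit Gus; enqueue Yul, Pia → queue [Tao, Ivy, Mae, Ben, Xiu, Yul, Pia]
Visit Tao; enqueue Lou → queue [Ivy, Mae, Ben, Xiu, Yul, Pia, Lou]
Visit Ivy; enqueue Nia, Wes → queue [Mae, Ben, Xiu, Yul, Pia, Lou, Nia, Wes]
Visit Mae → queue [Ben, Xiu, Yul, Pia, Lou, Nia, Wes]
Visit Ben; enqueue Dee, Ava → queue [Xiu, Yul, Pia, Lou, Nia, Wes, Dee, Ava]
Visit Xiu; enqueue Sam → queue [Yul, Pia, Lou, Nia, Wes, Dee, Ava, Sam]
Visit Yul; enqueue Ada → queue [Pia, Lou, Nia, Wes, Dee, Ava, Sam, Ada]
Visit Pia → queue [Lou, Nia, Wes, Dee, Ava, Sam, Ada]
Visit Lou → queue [Nia, Wes, Dee, Ava, Sam, Ada]
Visit Nia → queue [Wes, Dee, Ava, Sam, Ada]
Visit Wes → queue [Dee, Ava, Sam, Ada]
Visit Dee → queue [Ava, Sam, Ada]
Visit Ava → queue [Sam, Ada]
Visit Sam → queue [Ada]
Visit Ada → queue []

Visit order: Rex, Gus, Tao, Ivy, Mae, Ben, Xiu, Yul, Pia, Lou, Nia, Wes, Dee, Ava, Sam, Ada

Yul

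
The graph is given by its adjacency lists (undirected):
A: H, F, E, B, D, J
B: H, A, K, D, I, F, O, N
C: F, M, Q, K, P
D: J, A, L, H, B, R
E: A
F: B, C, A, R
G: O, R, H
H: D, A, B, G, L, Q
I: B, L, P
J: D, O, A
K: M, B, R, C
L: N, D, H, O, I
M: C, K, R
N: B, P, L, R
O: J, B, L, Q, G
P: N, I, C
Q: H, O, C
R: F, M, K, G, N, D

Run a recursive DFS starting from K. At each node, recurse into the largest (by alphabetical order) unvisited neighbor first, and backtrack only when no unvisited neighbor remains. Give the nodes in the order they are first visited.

Visit K
K → R
R → N
N → P
P → I
I → L
L → O
O → Q
Q → H
H → G
H → D
D → J
J → A
A → F
F → C
C → M
F → B
A → E

K, R, N, P, I, L, O, Q, H, G, D, J, A, F, C, M, B, E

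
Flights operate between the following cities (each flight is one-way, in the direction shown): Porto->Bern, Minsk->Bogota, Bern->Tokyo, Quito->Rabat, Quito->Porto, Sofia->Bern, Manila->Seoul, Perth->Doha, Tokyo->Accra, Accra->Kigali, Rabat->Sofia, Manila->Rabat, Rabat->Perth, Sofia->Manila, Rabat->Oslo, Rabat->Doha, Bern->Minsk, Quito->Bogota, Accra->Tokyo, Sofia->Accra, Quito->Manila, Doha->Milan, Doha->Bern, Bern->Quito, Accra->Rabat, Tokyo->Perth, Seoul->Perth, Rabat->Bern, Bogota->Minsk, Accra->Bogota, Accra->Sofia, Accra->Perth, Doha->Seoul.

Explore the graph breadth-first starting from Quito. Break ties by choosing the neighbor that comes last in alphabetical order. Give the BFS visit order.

Quito, Rabat, Porto, Manila, Bogota, Sofia, Perth, Oslo, Doha, Bern, Seoul, Minsk, Accra, Milan, Tokyo, Kigali

Visit Quito; enqueue Rabat, Porto, Manila, Bogota → queue [Rabat, Porto, Manila, Bogota]
Visit Rabat; enqueue Sofia, Perth, Oslo, Doha, Bern → queue [Porto, Manila, Bogota, Sofia, Perth, Oslo, Doha, Bern]
Visit Porto → queue [Manila, Bogota, Sofia, Perth, Oslo, Doha, Bern]
Visit Manila; enqueue Seoul → queue [Bogota, Sofia, Perth, Oslo, Doha, Bern, Seoul]
Visit Bogota; enqueue Minsk → queue [Sofia, Perth, Oslo, Doha, Bern, Seoul, Minsk]
Visit Sofia; enqueue Accra → queue [Perth, Oslo, Doha, Bern, Seoul, Minsk, Accra]
Visit Perth → queue [Oslo, Doha, Bern, Seoul, Minsk, Accra]
Visit Oslo → queue [Doha, Bern, Seoul, Minsk, Accra]
Visit Doha; enqueue Milan → queue [Bern, Seoul, Minsk, Accra, Milan]
Visit Bern; enqueue Tokyo → queue [Seoul, Minsk, Accra, Milan, Tokyo]
Visit Seoul → queue [Minsk, Accra, Milan, Tokyo]
Visit Minsk → queue [Accra, Milan, Tokyo]
Visit Accra; enqueue Kigali → queue [Milan, Tokyo, Kigali]
Visit Milan → queue [Tokyo, Kigali]
Visit Tokyo → queue [Kigali]
Visit Kigali → queue []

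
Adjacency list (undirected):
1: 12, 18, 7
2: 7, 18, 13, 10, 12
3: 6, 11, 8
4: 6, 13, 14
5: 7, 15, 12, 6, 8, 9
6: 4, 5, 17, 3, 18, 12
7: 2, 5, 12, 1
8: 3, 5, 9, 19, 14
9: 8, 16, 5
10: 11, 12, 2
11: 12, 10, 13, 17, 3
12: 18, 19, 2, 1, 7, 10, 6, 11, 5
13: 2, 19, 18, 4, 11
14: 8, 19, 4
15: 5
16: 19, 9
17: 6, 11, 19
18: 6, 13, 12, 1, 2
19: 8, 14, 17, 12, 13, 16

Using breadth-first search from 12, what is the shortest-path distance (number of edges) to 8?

2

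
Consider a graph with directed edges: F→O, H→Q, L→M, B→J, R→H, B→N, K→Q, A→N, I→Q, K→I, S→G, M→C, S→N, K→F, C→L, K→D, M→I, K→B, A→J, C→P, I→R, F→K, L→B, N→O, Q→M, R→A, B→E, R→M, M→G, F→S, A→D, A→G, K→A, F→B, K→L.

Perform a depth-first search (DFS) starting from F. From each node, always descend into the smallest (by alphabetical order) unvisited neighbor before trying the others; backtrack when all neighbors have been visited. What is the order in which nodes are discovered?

Visit F
F → B
B → E
B → J
B → N
N → O
F → K
K → A
A → D
A → G
K → I
I → Q
Q → M
M → C
C → L
C → P
I → R
R → H
F → S

F, B, E, J, N, O, K, A, D, G, I, Q, M, C, L, P, R, H, S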